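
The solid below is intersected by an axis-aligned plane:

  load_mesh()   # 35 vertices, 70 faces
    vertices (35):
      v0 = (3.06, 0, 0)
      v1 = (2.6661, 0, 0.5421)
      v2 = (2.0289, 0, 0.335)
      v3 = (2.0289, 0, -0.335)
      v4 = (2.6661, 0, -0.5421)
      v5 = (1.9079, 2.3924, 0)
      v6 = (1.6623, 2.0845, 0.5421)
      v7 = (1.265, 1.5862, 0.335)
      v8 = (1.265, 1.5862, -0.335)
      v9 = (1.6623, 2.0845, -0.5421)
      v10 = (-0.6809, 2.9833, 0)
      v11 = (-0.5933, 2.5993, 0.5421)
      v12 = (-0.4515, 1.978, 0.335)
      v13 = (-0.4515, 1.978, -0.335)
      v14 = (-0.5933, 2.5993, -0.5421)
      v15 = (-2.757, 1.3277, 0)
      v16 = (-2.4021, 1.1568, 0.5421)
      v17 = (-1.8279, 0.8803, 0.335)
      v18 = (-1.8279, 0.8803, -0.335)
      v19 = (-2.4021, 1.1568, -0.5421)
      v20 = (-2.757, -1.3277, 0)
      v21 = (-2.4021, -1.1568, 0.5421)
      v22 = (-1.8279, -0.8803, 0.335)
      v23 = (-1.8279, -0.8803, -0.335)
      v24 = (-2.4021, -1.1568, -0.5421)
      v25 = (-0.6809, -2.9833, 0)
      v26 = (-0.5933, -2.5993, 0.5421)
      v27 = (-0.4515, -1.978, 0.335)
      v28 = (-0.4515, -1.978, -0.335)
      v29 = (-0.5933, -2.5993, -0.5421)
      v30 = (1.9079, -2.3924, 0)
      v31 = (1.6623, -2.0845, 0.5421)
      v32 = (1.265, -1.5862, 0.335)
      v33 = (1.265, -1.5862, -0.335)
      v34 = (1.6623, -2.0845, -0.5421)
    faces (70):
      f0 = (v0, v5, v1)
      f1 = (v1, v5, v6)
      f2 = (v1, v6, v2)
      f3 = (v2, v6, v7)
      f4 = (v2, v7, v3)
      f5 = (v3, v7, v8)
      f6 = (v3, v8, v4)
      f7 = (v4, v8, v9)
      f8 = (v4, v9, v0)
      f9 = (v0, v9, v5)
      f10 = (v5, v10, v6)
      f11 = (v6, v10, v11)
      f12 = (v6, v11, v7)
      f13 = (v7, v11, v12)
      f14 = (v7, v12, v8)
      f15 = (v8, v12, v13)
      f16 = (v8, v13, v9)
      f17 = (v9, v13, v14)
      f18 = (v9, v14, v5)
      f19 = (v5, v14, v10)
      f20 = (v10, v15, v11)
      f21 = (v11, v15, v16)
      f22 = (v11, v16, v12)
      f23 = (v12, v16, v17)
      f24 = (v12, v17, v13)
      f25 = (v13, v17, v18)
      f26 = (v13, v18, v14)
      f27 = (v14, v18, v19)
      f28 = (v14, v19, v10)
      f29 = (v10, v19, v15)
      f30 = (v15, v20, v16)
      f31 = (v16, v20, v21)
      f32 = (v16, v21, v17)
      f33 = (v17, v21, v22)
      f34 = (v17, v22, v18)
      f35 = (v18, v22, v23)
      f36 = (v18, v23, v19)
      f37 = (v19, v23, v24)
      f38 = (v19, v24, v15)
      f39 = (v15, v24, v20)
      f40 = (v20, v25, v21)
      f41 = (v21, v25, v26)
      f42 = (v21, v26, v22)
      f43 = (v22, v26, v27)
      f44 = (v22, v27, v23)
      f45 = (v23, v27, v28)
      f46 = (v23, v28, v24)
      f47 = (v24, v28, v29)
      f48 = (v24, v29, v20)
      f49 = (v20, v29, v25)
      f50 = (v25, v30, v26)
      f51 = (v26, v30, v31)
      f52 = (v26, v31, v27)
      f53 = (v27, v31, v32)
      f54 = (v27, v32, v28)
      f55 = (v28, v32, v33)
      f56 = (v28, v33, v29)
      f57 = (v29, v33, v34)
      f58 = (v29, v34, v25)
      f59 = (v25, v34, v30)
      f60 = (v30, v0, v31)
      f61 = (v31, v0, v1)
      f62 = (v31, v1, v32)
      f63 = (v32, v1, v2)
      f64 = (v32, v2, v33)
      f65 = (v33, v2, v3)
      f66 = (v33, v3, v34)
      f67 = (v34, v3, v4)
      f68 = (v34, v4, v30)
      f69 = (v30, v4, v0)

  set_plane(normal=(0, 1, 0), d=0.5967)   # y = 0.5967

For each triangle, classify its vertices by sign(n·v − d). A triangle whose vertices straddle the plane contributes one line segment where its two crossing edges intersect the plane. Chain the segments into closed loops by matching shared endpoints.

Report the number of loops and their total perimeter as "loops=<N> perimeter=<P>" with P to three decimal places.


Straddling triangles (20 of 70):
  (v0,v5,v1) [-+-] → (2.77265, 0.5967, 0)–(2.47699, 0.5967, 0.406892)  len=0.5030
  (v1,v5,v6) [-++] → (2.47699, 0.5967, 0.406892)–(2.37876, 0.5967, 0.5421)  len=0.1671
  (v1,v6,v2) [-+-] → (2.37876, 0.5967, 0.5421)–(1.92396, 0.5967, 0.394284)  len=0.4782
  (v2,v6,v7) [-++] → (1.92396, 0.5967, 0.394284)–(1.74153, 0.5967, 0.335)  len=0.1918
  (v2,v7,v3) [-+-] → (1.74153, 0.5967, 0.335)–(1.74153, 0.5967, -0.082958)  len=0.4180
  (v3,v7,v8) [-++] → (1.74153, 0.5967, -0.082958)–(1.74153, 0.5967, -0.335)  len=0.2520
  (v3,v8,v4) [-+-] → (1.74153, 0.5967, -0.335)–(2.13903, 0.5967, -0.464193)  len=0.4180
  (v4,v8,v9) [-++] → (2.13903, 0.5967, -0.464193)–(2.37876, 0.5967, -0.5421)  len=0.2521
  (v4,v9,v0) [-+-] → (2.37876, 0.5967, -0.5421)–(2.6599, 0.5967, -0.155179)  len=0.4783
  (v0,v9,v5) [-++] → (2.6599, 0.5967, -0.155179)–(2.77265, 0.5967, 0)  len=0.1918
  (v15,v20,v16) [+-+] → (-2.757, 0.5967, 0)–(-2.48211, 0.5967, 0.41989)  len=0.5019
  (v16,v20,v21) [+--] → (-2.48211, 0.5967, 0.41989)–(-2.4021, 0.5967, 0.5421)  len=0.1461
  (v16,v21,v17) [+-+] → (-2.4021, 0.5967, 0.5421)–(-1.90784, 0.5967, 0.363832)  len=0.5254
  (v17,v21,v22) [+--] → (-1.90784, 0.5967, 0.363832)–(-1.8279, 0.5967, 0.335)  len=0.0850
  (v17,v22,v18) [+-+] → (-1.8279, 0.5967, 0.335)–(-1.8279, 0.5967, -0.227075)  len=0.5621
  (v18,v22,v23) [+--] → (-1.8279, 0.5967, -0.227075)–(-1.8279, 0.5967, -0.335)  len=0.1079
  (v18,v23,v19) [+-+] → (-1.8279, 0.5967, -0.335)–(-2.24422, 0.5967, -0.485158)  len=0.4426
  (v19,v23,v24) [+--] → (-2.24422, 0.5967, -0.485158)–(-2.4021, 0.5967, -0.5421)  len=0.1678
  (v19,v24,v15) [+-+] → (-2.4021, 0.5967, -0.5421)–(-2.65258, 0.5967, -0.159499)  len=0.4573
  (v15,v24,v20) [+--] → (-2.65258, 0.5967, -0.159499)–(-2.757, 0.5967, 0)  len=0.1906

Chained into 2 loop(s):
  loop 1: 10 segments, perimeter = 3.3502
  loop 2: 10 segments, perimeter = 3.1867
Total perimeter = 6.537

loops=2 perimeter=6.537


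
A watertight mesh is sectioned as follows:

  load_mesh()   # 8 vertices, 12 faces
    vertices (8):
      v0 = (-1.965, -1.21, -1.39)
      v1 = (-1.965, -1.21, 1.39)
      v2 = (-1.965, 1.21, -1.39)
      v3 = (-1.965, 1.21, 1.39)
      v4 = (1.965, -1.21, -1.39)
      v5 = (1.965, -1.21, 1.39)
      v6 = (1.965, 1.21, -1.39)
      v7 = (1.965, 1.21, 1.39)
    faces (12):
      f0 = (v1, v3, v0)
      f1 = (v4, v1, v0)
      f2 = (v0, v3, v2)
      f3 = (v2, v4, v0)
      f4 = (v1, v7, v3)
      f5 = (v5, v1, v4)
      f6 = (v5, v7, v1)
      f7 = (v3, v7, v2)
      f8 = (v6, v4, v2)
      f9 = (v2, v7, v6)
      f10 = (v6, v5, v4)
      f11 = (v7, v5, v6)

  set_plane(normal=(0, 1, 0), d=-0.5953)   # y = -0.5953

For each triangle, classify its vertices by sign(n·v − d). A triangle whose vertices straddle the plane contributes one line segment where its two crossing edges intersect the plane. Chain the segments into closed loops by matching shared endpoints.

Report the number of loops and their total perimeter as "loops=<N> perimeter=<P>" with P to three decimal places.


Straddling triangles (8 of 12):
  (v1,v3,v0) [-+-] → (-1.965, -0.5953, 1.39)–(-1.965, -0.5953, -0.683857)  len=2.0739
  (v0,v3,v2) [-++] → (-1.965, -0.5953, -0.683857)–(-1.965, -0.5953, -1.39)  len=0.7061
  (v2,v4,v0) [+--] → (0.966748, -0.5953, -1.39)–(-1.965, -0.5953, -1.39)  len=2.9317
  (v1,v7,v3) [-++] → (-0.966748, -0.5953, 1.39)–(-1.965, -0.5953, 1.39)  len=0.9983
  (v5,v7,v1) [-+-] → (1.965, -0.5953, 1.39)–(-0.966748, -0.5953, 1.39)  len=2.9317
  (v6,v4,v2) [+-+] → (1.965, -0.5953, -1.39)–(0.966748, -0.5953, -1.39)  len=0.9983
  (v6,v5,v4) [+--] → (1.965, -0.5953, 0.683857)–(1.965, -0.5953, -1.39)  len=2.0739
  (v7,v5,v6) [+-+] → (1.965, -0.5953, 1.39)–(1.965, -0.5953, 0.683857)  len=0.7061

Chained into 1 loop(s):
  loop 1: 8 segments, perimeter = 13.4200
Total perimeter = 13.420

loops=1 perimeter=13.420


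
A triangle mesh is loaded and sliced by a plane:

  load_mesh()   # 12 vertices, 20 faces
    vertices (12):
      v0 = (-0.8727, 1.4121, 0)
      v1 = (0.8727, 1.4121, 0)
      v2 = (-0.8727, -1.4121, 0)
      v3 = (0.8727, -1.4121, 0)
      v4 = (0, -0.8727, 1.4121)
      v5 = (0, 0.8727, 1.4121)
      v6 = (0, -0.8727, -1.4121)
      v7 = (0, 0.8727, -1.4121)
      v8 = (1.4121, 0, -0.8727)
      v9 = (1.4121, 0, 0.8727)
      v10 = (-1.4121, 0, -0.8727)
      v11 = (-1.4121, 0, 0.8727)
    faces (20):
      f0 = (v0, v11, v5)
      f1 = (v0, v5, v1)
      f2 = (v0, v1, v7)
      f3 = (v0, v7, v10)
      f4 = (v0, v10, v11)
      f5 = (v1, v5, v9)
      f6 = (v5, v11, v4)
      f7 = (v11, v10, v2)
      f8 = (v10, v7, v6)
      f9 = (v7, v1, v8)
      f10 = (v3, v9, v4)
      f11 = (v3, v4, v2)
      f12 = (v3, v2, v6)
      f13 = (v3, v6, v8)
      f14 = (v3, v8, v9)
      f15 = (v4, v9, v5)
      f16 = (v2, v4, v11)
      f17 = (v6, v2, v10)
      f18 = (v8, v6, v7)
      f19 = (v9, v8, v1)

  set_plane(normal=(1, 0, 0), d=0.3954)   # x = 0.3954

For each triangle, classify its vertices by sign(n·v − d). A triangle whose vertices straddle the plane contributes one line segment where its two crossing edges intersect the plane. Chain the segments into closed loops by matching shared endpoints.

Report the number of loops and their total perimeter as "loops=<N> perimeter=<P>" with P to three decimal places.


Straddling triangles (10 of 20):
  (v0,v5,v1) [--+] → (0.3954, 1.11709, 0.77231)–(0.3954, 1.4121, 0)  len=0.8267
  (v0,v1,v7) [-+-] → (0.3954, 1.4121, 0)–(0.3954, 1.11709, -0.77231)  len=0.8267
  (v1,v5,v9) [+-+] → (0.3954, 1.11709, 0.77231)–(0.3954, 0.628337, 1.26106)  len=0.6912
  (v7,v1,v8) [-++] → (0.3954, 1.11709, -0.77231)–(0.3954, 0.628337, -1.26106)  len=0.6912
  (v3,v9,v4) [++-] → (0.3954, -0.628337, 1.26106)–(0.3954, -1.11709, 0.77231)  len=0.6912
  (v3,v4,v2) [+--] → (0.3954, -1.11709, 0.77231)–(0.3954, -1.4121, 0)  len=0.8267
  (v3,v2,v6) [+--] → (0.3954, -1.4121, 0)–(0.3954, -1.11709, -0.77231)  len=0.8267
  (v3,v6,v8) [+-+] → (0.3954, -1.11709, -0.77231)–(0.3954, -0.628337, -1.26106)  len=0.6912
  (v4,v9,v5) [-+-] → (0.3954, -0.628337, 1.26106)–(0.3954, 0.628337, 1.26106)  len=1.2567
  (v8,v6,v7) [+--] → (0.3954, -0.628337, -1.26106)–(0.3954, 0.628337, -1.26106)  len=1.2567

Chained into 1 loop(s):
  loop 1: 10 segments, perimeter = 8.5851
Total perimeter = 8.585

loops=1 perimeter=8.585


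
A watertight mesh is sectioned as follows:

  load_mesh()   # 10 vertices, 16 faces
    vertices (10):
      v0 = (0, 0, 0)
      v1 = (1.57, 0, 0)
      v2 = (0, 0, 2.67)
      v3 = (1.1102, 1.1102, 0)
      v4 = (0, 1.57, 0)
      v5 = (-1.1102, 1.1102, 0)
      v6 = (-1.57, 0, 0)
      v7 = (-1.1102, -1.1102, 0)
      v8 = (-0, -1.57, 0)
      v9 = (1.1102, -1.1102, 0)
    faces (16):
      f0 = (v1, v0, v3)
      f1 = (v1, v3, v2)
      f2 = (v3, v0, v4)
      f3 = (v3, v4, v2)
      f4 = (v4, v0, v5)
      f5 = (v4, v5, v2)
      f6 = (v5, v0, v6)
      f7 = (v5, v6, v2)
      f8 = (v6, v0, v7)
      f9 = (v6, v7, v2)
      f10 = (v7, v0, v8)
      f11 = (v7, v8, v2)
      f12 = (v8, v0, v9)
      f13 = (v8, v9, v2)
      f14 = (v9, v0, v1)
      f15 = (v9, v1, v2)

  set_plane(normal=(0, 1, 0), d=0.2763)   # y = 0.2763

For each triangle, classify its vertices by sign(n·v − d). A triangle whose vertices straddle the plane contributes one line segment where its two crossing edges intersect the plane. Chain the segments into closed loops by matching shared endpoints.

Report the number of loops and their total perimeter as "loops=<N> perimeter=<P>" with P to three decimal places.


loops=1 perimeter=8.240

Straddling triangles (8 of 16):
  (v1,v0,v3) [--+] → (0.2763, 0.2763, 0)–(1.45557, 0.2763, 0)  len=1.1793
  (v1,v3,v2) [-+-] → (1.45557, 0.2763, 0)–(0.2763, 0.2763, 2.00551)  len=2.3265
  (v3,v0,v4) [+-+] → (0.2763, 0.2763, 0)–(0, 0.2763, 0)  len=0.2763
  (v3,v4,v2) [++-] → (0, 0.2763, 2.20011)–(0.2763, 0.2763, 2.00551)  len=0.3380
  (v4,v0,v5) [+-+] → (0, 0.2763, 0)–(-0.2763, 0.2763, 0)  len=0.2763
  (v4,v5,v2) [++-] → (-0.2763, 0.2763, 2.00551)–(0, 0.2763, 2.20011)  len=0.3380
  (v5,v0,v6) [+--] → (-0.2763, 0.2763, 0)–(-1.45557, 0.2763, 0)  len=1.1793
  (v5,v6,v2) [+--] → (-1.45557, 0.2763, 0)–(-0.2763, 0.2763, 2.00551)  len=2.3265

Chained into 1 loop(s):
  loop 1: 8 segments, perimeter = 8.2401
Total perimeter = 8.240


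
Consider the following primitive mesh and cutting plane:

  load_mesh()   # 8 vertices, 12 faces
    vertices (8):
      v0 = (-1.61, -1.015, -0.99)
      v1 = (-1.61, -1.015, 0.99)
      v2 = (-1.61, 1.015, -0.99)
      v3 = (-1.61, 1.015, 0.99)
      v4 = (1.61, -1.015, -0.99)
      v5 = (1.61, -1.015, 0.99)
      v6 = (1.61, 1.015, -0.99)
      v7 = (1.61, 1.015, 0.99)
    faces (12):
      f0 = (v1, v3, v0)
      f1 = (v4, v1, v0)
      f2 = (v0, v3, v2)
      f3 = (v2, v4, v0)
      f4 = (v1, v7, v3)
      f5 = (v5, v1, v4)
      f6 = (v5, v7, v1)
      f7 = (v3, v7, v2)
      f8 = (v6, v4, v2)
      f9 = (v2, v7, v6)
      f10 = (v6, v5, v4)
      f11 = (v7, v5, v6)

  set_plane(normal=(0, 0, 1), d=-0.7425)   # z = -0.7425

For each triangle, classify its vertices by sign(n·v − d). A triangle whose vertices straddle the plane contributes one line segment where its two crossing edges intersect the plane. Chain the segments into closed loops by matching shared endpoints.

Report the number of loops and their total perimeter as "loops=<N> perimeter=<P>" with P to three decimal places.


Straddling triangles (8 of 12):
  (v1,v3,v0) [++-] → (-1.61, -0.76125, -0.7425)–(-1.61, -1.015, -0.7425)  len=0.2537
  (v4,v1,v0) [-+-] → (1.2075, -1.015, -0.7425)–(-1.61, -1.015, -0.7425)  len=2.8175
  (v0,v3,v2) [-+-] → (-1.61, -0.76125, -0.7425)–(-1.61, 1.015, -0.7425)  len=1.7762
  (v5,v1,v4) [++-] → (1.2075, -1.015, -0.7425)–(1.61, -1.015, -0.7425)  len=0.4025
  (v3,v7,v2) [++-] → (-1.2075, 1.015, -0.7425)–(-1.61, 1.015, -0.7425)  len=0.4025
  (v2,v7,v6) [-+-] → (-1.2075, 1.015, -0.7425)–(1.61, 1.015, -0.7425)  len=2.8175
  (v6,v5,v4) [-+-] → (1.61, 0.76125, -0.7425)–(1.61, -1.015, -0.7425)  len=1.7762
  (v7,v5,v6) [++-] → (1.61, 0.76125, -0.7425)–(1.61, 1.015, -0.7425)  len=0.2537

Chained into 1 loop(s):
  loop 1: 8 segments, perimeter = 10.5000
Total perimeter = 10.500

loops=1 perimeter=10.500


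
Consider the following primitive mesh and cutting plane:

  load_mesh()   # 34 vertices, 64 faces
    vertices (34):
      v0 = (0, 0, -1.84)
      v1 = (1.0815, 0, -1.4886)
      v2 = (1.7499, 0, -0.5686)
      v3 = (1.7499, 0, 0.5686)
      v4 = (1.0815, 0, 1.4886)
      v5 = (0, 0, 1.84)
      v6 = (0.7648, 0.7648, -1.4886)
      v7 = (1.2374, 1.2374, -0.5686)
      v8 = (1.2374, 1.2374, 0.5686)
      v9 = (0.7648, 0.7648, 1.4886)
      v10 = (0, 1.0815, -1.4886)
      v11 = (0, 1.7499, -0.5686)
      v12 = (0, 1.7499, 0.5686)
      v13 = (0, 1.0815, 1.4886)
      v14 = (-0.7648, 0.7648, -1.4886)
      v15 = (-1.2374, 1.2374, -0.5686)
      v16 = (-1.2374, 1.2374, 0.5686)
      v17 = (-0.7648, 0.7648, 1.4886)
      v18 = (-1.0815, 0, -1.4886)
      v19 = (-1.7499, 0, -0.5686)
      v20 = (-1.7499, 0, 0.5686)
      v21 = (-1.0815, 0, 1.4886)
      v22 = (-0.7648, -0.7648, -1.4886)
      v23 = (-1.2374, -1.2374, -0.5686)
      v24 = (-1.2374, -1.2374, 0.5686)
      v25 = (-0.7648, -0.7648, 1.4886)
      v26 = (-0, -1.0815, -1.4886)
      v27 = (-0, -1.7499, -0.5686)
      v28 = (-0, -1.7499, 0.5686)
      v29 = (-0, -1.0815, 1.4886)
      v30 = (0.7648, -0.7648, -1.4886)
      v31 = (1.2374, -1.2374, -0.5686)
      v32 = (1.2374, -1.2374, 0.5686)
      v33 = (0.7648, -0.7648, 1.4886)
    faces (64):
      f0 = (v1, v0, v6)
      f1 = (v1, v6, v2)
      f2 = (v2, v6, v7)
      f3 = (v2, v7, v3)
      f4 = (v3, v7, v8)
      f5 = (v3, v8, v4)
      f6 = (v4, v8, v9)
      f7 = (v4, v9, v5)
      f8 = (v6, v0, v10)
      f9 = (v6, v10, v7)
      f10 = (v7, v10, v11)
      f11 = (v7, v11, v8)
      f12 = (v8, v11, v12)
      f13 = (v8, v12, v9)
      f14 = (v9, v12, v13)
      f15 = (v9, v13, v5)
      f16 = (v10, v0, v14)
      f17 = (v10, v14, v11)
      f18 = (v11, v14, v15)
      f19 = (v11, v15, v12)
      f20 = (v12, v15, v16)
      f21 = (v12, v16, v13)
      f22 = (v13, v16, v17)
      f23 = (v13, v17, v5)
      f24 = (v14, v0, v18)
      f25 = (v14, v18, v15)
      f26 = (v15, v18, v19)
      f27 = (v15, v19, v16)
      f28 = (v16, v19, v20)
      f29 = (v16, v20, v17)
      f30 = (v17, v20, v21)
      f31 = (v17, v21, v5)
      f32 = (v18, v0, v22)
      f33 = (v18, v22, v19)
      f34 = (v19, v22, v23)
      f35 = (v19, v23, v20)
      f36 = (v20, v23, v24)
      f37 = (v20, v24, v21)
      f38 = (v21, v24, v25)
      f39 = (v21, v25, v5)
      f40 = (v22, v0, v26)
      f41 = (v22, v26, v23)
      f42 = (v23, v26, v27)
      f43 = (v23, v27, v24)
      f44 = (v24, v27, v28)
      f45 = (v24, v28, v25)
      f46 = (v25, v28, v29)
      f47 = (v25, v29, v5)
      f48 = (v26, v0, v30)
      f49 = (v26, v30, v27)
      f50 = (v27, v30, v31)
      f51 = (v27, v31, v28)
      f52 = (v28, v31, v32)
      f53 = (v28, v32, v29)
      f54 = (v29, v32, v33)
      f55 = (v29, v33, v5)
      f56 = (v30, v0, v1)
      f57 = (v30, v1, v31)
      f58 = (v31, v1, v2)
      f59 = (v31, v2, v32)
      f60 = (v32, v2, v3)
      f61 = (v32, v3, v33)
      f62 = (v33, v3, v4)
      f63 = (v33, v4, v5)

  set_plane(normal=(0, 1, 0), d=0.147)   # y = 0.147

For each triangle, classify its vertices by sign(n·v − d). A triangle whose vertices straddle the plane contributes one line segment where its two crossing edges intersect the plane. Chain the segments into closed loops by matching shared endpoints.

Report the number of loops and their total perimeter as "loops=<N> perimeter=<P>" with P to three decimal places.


Straddling triangles (20 of 64):
  (v1,v0,v6) [--+] → (0.147, 0.147, -1.77246)–(1.02063, 0.147, -1.4886)  len=0.9186
  (v1,v6,v2) [-+-] → (1.02063, 0.147, -1.4886)–(1.56056, 0.147, -0.745431)  len=0.9186
  (v2,v6,v7) [-++] → (1.56056, 0.147, -0.745431)–(1.68902, 0.147, -0.5686)  len=0.2186
  (v2,v7,v3) [-+-] → (1.68902, 0.147, -0.5686)–(1.68902, 0.147, 0.433504)  len=1.0021
  (v3,v7,v8) [-++] → (1.68902, 0.147, 0.433504)–(1.68902, 0.147, 0.5686)  len=0.1351
  (v3,v8,v4) [-+-] → (1.68902, 0.147, 0.5686)–(1.10002, 0.147, 1.37931)  len=1.0021
  (v4,v8,v9) [-++] → (1.10002, 0.147, 1.37931)–(1.02063, 0.147, 1.4886)  len=0.1351
  (v4,v9,v5) [-+-] → (1.02063, 0.147, 1.4886)–(0.147, 0.147, 1.77246)  len=0.9186
  (v6,v0,v10) [+-+] → (0.147, 0.147, -1.77246)–(0, 0.147, -1.79224)  len=0.1483
  (v9,v13,v5) [++-] → (0, 0.147, 1.79224)–(0.147, 0.147, 1.77246)  len=0.1483
  (v10,v0,v14) [+-+] → (0, 0.147, -1.79224)–(-0.147, 0.147, -1.77246)  len=0.1483
  (v13,v17,v5) [++-] → (-0.147, 0.147, 1.77246)–(0, 0.147, 1.79224)  len=0.1483
  (v14,v0,v18) [+--] → (-0.147, 0.147, -1.77246)–(-1.02063, 0.147, -1.4886)  len=0.9186
  (v14,v18,v15) [+-+] → (-1.02063, 0.147, -1.4886)–(-1.10002, 0.147, -1.37931)  len=0.1351
  (v15,v18,v19) [+--] → (-1.10002, 0.147, -1.37931)–(-1.68902, 0.147, -0.5686)  len=1.0021
  (v15,v19,v16) [+-+] → (-1.68902, 0.147, -0.5686)–(-1.68902, 0.147, -0.433504)  len=0.1351
  (v16,v19,v20) [+--] → (-1.68902, 0.147, -0.433504)–(-1.68902, 0.147, 0.5686)  len=1.0021
  (v16,v20,v17) [+-+] → (-1.68902, 0.147, 0.5686)–(-1.56056, 0.147, 0.745431)  len=0.2186
  (v17,v20,v21) [+--] → (-1.56056, 0.147, 0.745431)–(-1.02063, 0.147, 1.4886)  len=0.9186
  (v17,v21,v5) [+--] → (-1.02063, 0.147, 1.4886)–(-0.147, 0.147, 1.77246)  len=0.9186

Chained into 1 loop(s):
  loop 1: 20 segments, perimeter = 11.0907
Total perimeter = 11.091

loops=1 perimeter=11.091


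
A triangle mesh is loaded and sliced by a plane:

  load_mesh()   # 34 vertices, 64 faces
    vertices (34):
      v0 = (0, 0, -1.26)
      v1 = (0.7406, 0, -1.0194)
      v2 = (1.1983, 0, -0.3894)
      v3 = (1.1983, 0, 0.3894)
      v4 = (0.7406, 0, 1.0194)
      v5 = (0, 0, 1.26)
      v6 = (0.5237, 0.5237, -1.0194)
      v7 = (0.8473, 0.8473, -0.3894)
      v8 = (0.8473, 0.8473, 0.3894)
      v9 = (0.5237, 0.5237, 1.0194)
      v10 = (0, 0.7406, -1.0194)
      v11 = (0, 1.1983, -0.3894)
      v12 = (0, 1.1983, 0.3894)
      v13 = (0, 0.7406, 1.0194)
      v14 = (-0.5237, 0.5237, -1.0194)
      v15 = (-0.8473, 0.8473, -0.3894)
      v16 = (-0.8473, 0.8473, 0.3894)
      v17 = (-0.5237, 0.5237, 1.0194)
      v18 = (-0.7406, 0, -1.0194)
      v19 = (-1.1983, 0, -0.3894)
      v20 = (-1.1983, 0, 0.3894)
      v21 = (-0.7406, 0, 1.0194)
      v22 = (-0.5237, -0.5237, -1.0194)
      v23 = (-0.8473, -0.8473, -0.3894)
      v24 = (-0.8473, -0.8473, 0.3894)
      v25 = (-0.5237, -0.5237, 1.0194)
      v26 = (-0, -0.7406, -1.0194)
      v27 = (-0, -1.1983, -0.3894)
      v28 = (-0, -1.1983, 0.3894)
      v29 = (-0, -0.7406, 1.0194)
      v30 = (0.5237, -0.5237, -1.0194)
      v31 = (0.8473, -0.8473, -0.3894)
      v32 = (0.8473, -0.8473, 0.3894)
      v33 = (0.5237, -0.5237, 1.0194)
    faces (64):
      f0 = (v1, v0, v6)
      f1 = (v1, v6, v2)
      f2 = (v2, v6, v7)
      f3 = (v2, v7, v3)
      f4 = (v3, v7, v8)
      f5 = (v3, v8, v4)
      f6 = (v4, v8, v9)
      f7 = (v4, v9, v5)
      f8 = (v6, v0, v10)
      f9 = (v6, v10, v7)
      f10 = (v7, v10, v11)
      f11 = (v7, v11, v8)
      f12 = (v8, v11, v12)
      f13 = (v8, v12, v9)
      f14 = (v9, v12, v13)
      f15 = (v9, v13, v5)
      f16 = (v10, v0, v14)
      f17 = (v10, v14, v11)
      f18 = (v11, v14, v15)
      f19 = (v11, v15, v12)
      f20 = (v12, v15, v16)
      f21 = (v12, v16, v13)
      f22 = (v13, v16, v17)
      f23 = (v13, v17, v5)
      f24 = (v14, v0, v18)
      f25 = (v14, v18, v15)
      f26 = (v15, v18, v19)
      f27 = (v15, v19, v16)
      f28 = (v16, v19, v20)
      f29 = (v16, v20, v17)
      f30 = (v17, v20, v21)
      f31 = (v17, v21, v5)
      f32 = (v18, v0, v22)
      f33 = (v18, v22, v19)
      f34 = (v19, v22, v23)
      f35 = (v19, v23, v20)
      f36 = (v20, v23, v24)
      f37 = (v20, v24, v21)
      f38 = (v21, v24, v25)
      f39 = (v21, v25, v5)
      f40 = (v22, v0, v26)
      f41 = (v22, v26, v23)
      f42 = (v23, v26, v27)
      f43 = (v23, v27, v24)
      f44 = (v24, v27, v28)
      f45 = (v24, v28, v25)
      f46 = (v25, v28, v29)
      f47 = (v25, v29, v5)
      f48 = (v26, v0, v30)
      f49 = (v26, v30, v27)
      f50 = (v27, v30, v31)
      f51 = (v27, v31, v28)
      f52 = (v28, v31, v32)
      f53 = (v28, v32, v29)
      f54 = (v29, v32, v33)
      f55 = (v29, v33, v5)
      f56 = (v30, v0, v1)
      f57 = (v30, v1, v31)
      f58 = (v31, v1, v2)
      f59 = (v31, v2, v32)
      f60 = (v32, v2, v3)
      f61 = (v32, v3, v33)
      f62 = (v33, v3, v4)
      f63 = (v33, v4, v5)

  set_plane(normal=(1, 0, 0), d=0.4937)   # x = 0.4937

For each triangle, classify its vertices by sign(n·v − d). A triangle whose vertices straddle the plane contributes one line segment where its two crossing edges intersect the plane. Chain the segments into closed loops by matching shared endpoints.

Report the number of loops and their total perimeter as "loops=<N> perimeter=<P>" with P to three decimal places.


loops=1 perimeter=6.843

Straddling triangles (20 of 64):
  (v1,v0,v6) [+-+] → (0.4937, 0, -1.09961)–(0.4937, 0.4937, -1.03318)  len=0.4981
  (v4,v9,v5) [++-] → (0.4937, 0.4937, 1.03318)–(0.4937, 0, 1.09961)  len=0.4981
  (v6,v0,v10) [+--] → (0.4937, 0.4937, -1.03318)–(0.4937, 0.536125, -1.0194)  len=0.0446
  (v6,v10,v7) [+-+] → (0.4937, 0.536125, -1.0194)–(0.4937, 0.802771, -0.652315)  len=0.4537
  (v7,v10,v11) [+--] → (0.4937, 0.802771, -0.652315)–(0.4937, 0.993781, -0.3894)  len=0.3250
  (v7,v11,v8) [+-+] → (0.4937, 0.993781, -0.3894)–(0.4937, 0.993781, 0.0643868)  len=0.4538
  (v8,v11,v12) [+--] → (0.4937, 0.993781, 0.0643868)–(0.4937, 0.993781, 0.3894)  len=0.3250
  (v8,v12,v9) [+-+] → (0.4937, 0.993781, 0.3894)–(0.4937, 0.562344, 0.983311)  len=0.7341
  (v9,v12,v13) [+--] → (0.4937, 0.562344, 0.983311)–(0.4937, 0.536125, 1.0194)  len=0.0446
  (v9,v13,v5) [+--] → (0.4937, 0.536125, 1.0194)–(0.4937, 0.4937, 1.03318)  len=0.0446
  (v26,v0,v30) [--+] → (0.4937, -0.4937, -1.03318)–(0.4937, -0.536125, -1.0194)  len=0.0446
  (v26,v30,v27) [-+-] → (0.4937, -0.536125, -1.0194)–(0.4937, -0.562344, -0.983311)  len=0.0446
  (v27,v30,v31) [-++] → (0.4937, -0.562344, -0.983311)–(0.4937, -0.993781, -0.3894)  len=0.7341
  (v27,v31,v28) [-+-] → (0.4937, -0.993781, -0.3894)–(0.4937, -0.993781, -0.0643868)  len=0.3250
  (v28,v31,v32) [-++] → (0.4937, -0.993781, -0.0643868)–(0.4937, -0.993781, 0.3894)  len=0.4538
  (v28,v32,v29) [-+-] → (0.4937, -0.993781, 0.3894)–(0.4937, -0.802771, 0.652315)  len=0.3250
  (v29,v32,v33) [-++] → (0.4937, -0.802771, 0.652315)–(0.4937, -0.536125, 1.0194)  len=0.4537
  (v29,v33,v5) [-+-] → (0.4937, -0.536125, 1.0194)–(0.4937, -0.4937, 1.03318)  len=0.0446
  (v30,v0,v1) [+-+] → (0.4937, -0.4937, -1.03318)–(0.4937, 0, -1.09961)  len=0.4981
  (v33,v4,v5) [++-] → (0.4937, 0, 1.09961)–(0.4937, -0.4937, 1.03318)  len=0.4981

Chained into 1 loop(s):
  loop 1: 20 segments, perimeter = 6.8434
Total perimeter = 6.843


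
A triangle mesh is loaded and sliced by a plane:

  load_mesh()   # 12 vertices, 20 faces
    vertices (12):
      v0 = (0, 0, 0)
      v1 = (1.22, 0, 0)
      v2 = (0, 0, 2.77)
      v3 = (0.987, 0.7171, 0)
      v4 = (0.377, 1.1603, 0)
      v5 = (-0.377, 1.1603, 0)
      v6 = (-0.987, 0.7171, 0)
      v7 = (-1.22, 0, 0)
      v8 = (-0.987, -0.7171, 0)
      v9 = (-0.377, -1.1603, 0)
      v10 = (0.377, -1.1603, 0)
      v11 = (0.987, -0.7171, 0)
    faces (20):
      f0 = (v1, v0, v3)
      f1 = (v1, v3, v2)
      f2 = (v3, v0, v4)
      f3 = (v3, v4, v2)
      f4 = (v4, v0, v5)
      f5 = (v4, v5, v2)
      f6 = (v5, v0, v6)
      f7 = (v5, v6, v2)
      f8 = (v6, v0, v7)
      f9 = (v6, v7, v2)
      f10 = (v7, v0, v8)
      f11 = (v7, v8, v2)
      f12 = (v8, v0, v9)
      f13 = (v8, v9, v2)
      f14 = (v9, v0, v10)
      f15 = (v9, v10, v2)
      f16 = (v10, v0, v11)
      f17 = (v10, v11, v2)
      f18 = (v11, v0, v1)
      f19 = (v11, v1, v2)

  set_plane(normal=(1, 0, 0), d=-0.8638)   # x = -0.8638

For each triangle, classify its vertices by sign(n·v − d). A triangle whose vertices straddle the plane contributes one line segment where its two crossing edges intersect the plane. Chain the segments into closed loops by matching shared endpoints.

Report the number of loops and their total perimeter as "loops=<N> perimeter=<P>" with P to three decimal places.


loops=1 perimeter=3.952

Straddling triangles (8 of 20):
  (v5,v0,v6) [++-] → (-0.8638, 0.62759, 0)–(-0.8638, 0.806612, 0)  len=0.1790
  (v5,v6,v2) [+-+] → (-0.8638, 0.806612, 0)–(-0.8638, 0.62759, 0.345759)  len=0.3894
  (v6,v0,v7) [-+-] → (-0.8638, 0.62759, 0)–(-0.8638, 0, 0)  len=0.6276
  (v6,v7,v2) [--+] → (-0.8638, 0, 0.808749)–(-0.8638, 0.62759, 0.345759)  len=0.7799
  (v7,v0,v8) [-+-] → (-0.8638, 0, 0)–(-0.8638, -0.62759, 0)  len=0.6276
  (v7,v8,v2) [--+] → (-0.8638, -0.62759, 0.345759)–(-0.8638, 0, 0.808749)  len=0.7799
  (v8,v0,v9) [-++] → (-0.8638, -0.62759, 0)–(-0.8638, -0.806612, 0)  len=0.1790
  (v8,v9,v2) [-++] → (-0.8638, -0.806612, 0)–(-0.8638, -0.62759, 0.345759)  len=0.3894

Chained into 1 loop(s):
  loop 1: 8 segments, perimeter = 3.9517
Total perimeter = 3.952


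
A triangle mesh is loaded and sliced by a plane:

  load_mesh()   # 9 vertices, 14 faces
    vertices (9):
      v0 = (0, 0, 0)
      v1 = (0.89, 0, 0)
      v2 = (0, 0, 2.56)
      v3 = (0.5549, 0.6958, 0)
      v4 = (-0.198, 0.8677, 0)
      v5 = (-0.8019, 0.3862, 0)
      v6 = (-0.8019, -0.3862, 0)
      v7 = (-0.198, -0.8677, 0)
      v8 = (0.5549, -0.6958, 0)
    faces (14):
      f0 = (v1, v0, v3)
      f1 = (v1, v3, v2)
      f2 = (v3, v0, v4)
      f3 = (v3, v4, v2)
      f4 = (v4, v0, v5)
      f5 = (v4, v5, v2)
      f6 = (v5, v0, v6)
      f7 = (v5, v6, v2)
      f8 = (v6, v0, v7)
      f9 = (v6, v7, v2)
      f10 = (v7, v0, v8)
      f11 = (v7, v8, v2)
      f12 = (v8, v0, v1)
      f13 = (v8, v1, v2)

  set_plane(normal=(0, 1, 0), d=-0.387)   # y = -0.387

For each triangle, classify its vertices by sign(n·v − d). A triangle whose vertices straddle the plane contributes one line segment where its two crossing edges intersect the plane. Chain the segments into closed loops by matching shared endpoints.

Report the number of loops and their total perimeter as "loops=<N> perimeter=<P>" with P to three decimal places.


Straddling triangles (6 of 14):
  (v6,v0,v7) [++-] → (-0.0883093, -0.387, 0)–(-0.800897, -0.387, 0)  len=0.7126
  (v6,v7,v2) [+-+] → (-0.800897, -0.387, 0)–(-0.0883093, -0.387, 1.41822)  len=1.5872
  (v7,v0,v8) [-+-] → (-0.0883093, -0.387, 0)–(0.308632, -0.387, 0)  len=0.3969
  (v7,v8,v2) [--+] → (0.308632, -0.387, 1.13614)–(-0.0883093, -0.387, 1.41822)  len=0.4870
  (v8,v0,v1) [-++] → (0.308632, -0.387, 0)–(0.703619, -0.387, 0)  len=0.3950
  (v8,v1,v2) [-++] → (0.703619, -0.387, 0)–(0.308632, -0.387, 1.13614)  len=1.2028

Chained into 1 loop(s):
  loop 1: 6 segments, perimeter = 4.7815
Total perimeter = 4.782

loops=1 perimeter=4.782


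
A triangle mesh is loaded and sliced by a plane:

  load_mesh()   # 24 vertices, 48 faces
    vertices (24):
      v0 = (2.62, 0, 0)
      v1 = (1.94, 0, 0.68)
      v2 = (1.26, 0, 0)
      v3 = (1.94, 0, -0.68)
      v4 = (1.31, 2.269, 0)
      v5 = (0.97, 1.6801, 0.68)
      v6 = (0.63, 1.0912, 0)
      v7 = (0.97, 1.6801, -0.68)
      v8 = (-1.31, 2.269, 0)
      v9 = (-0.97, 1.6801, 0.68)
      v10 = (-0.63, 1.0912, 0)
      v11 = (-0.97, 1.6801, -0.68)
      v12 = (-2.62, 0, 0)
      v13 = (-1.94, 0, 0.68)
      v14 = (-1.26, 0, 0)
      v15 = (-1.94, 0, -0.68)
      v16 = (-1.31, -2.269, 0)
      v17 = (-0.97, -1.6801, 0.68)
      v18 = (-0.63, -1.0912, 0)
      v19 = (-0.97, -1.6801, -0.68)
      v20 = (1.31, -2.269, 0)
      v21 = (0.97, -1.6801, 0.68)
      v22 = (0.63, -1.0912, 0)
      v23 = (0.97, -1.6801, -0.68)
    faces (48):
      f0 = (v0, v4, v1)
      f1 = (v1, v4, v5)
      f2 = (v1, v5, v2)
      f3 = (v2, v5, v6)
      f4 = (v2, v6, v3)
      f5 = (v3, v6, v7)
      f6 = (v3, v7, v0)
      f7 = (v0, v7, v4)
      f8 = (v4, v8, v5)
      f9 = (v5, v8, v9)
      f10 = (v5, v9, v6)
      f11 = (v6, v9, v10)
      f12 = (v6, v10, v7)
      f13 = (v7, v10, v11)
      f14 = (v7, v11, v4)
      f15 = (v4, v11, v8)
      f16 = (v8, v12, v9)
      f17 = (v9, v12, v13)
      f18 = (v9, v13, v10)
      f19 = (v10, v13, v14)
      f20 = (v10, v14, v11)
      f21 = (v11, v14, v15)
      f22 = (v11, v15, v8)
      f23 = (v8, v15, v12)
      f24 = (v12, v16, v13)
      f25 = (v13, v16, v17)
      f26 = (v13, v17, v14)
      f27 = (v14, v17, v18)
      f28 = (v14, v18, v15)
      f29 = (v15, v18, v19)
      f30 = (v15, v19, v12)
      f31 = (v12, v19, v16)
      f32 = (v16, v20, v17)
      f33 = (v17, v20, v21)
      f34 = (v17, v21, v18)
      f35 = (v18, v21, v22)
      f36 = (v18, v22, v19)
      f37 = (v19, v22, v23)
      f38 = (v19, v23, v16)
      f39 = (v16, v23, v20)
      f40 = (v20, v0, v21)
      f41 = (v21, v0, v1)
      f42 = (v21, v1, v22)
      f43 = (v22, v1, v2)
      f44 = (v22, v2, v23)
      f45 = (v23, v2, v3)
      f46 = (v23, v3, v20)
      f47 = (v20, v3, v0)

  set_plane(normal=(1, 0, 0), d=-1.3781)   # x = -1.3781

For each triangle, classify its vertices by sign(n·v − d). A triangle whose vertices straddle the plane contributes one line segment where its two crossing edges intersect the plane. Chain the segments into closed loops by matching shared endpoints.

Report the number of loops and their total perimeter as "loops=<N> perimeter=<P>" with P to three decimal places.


loops=1 perimeter=9.935

Straddling triangles (14 of 48):
  (v8,v12,v9) [+-+] → (-1.3781, 2.15105, 0)–(-1.3781, 1.26456, 0.511813)  len=1.0236
  (v9,v12,v13) [+--] → (-1.3781, 1.26456, 0.511813)–(-1.3781, 0.973246, 0.68)  len=0.3364
  (v9,v13,v10) [+-+] → (-1.3781, 0.973246, 0.68)–(-1.3781, 0.46805, 0.388327)  len=0.5833
  (v10,v13,v14) [+-+] → (-1.3781, 0.46805, 0.388327)–(-1.3781, 0, 0.1181)  len=0.5405
  (v11,v14,v15) [++-] → (-1.3781, 0, -0.1181)–(-1.3781, 0.973246, -0.68)  len=1.1238
  (v11,v15,v8) [+-+] → (-1.3781, 0.973246, -0.68)–(-1.3781, 2.02373, -0.0735048)  len=1.2130
  (v8,v15,v12) [+--] → (-1.3781, 2.02373, -0.0735048)–(-1.3781, 2.15105, 0)  len=0.1470
  (v12,v16,v13) [-+-] → (-1.3781, -2.15105, 0)–(-1.3781, -2.02373, 0.0735048)  len=0.1470
  (v13,v16,v17) [-++] → (-1.3781, -2.02373, 0.0735048)–(-1.3781, -0.973246, 0.68)  len=1.2130
  (v13,v17,v14) [-++] → (-1.3781, -0.973246, 0.68)–(-1.3781, 0, 0.1181)  len=1.1238
  (v14,v18,v15) [++-] → (-1.3781, -0.46805, -0.388327)–(-1.3781, 0, -0.1181)  len=0.5405
  (v15,v18,v19) [-++] → (-1.3781, -0.46805, -0.388327)–(-1.3781, -0.973246, -0.68)  len=0.5833
  (v15,v19,v12) [-+-] → (-1.3781, -0.973246, -0.68)–(-1.3781, -1.26456, -0.511813)  len=0.3364
  (v12,v19,v16) [-++] → (-1.3781, -1.26456, -0.511813)–(-1.3781, -2.15105, 0)  len=1.0236

Chained into 1 loop(s):
  loop 1: 14 segments, perimeter = 9.9352
Total perimeter = 9.935


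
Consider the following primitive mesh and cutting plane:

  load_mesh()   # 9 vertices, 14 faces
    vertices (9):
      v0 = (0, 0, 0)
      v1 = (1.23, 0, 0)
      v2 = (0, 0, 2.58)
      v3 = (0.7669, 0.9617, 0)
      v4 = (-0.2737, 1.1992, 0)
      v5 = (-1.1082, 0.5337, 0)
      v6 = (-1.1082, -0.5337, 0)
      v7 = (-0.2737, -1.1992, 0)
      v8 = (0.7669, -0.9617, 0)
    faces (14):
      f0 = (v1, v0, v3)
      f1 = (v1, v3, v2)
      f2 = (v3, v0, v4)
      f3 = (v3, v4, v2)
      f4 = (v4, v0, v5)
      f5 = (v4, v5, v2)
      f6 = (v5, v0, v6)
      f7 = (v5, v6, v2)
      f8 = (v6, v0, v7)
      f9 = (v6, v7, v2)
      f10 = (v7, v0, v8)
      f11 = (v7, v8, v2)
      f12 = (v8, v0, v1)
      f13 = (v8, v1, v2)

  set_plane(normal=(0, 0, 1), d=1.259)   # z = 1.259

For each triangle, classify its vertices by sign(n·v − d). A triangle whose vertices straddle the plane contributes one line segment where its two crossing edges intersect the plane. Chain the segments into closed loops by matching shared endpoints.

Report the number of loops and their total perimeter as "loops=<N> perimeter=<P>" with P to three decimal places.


loops=1 perimeter=3.826

Straddling triangles (7 of 14):
  (v1,v3,v2) [--+] → (0.392665, 0.492405, 1.259)–(0.629779, 0, 1.259)  len=0.5465
  (v3,v4,v2) [--+] → (-0.140139, 0.614009, 1.259)–(0.392665, 0.492405, 1.259)  len=0.5465
  (v4,v5,v2) [--+] → (-0.567416, 0.273263, 1.259)–(-0.140139, 0.614009, 1.259)  len=0.5465
  (v5,v6,v2) [--+] → (-0.567416, -0.273263, 1.259)–(-0.567416, 0.273263, 1.259)  len=0.5465
  (v6,v7,v2) [--+] → (-0.140139, -0.614009, 1.259)–(-0.567416, -0.273263, 1.259)  len=0.5465
  (v7,v8,v2) [--+] → (0.392665, -0.492405, 1.259)–(-0.140139, -0.614009, 1.259)  len=0.5465
  (v8,v1,v2) [--+] → (0.629779, 0, 1.259)–(0.392665, -0.492405, 1.259)  len=0.5465

Chained into 1 loop(s):
  loop 1: 7 segments, perimeter = 3.8256
Total perimeter = 3.826


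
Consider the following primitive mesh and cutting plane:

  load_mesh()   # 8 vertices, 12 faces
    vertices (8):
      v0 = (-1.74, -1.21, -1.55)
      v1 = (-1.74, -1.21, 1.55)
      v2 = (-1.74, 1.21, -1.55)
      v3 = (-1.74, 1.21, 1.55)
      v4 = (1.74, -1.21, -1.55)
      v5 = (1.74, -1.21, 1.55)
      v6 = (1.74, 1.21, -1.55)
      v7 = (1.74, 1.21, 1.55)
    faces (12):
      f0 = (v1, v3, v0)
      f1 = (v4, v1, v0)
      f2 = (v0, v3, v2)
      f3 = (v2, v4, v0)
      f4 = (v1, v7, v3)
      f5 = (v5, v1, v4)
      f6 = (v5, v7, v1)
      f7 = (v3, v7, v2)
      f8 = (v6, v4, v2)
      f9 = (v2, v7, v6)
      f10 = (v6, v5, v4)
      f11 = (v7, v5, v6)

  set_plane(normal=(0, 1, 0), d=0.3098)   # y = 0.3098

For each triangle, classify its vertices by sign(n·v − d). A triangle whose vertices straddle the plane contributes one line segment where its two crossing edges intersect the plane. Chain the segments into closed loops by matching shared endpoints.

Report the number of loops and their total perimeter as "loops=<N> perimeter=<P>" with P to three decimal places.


loops=1 perimeter=13.160

Straddling triangles (8 of 12):
  (v1,v3,v0) [-+-] → (-1.74, 0.3098, 1.55)–(-1.74, 0.3098, 0.396851)  len=1.1531
  (v0,v3,v2) [-++] → (-1.74, 0.3098, 0.396851)–(-1.74, 0.3098, -1.55)  len=1.9469
  (v2,v4,v0) [+--] → (-0.445498, 0.3098, -1.55)–(-1.74, 0.3098, -1.55)  len=1.2945
  (v1,v7,v3) [-++] → (0.445498, 0.3098, 1.55)–(-1.74, 0.3098, 1.55)  len=2.1855
  (v5,v7,v1) [-+-] → (1.74, 0.3098, 1.55)–(0.445498, 0.3098, 1.55)  len=1.2945
  (v6,v4,v2) [+-+] → (1.74, 0.3098, -1.55)–(-0.445498, 0.3098, -1.55)  len=2.1855
  (v6,v5,v4) [+--] → (1.74, 0.3098, -0.396851)–(1.74, 0.3098, -1.55)  len=1.1531
  (v7,v5,v6) [+-+] → (1.74, 0.3098, 1.55)–(1.74, 0.3098, -0.396851)  len=1.9469

Chained into 1 loop(s):
  loop 1: 8 segments, perimeter = 13.1600
Total perimeter = 13.160


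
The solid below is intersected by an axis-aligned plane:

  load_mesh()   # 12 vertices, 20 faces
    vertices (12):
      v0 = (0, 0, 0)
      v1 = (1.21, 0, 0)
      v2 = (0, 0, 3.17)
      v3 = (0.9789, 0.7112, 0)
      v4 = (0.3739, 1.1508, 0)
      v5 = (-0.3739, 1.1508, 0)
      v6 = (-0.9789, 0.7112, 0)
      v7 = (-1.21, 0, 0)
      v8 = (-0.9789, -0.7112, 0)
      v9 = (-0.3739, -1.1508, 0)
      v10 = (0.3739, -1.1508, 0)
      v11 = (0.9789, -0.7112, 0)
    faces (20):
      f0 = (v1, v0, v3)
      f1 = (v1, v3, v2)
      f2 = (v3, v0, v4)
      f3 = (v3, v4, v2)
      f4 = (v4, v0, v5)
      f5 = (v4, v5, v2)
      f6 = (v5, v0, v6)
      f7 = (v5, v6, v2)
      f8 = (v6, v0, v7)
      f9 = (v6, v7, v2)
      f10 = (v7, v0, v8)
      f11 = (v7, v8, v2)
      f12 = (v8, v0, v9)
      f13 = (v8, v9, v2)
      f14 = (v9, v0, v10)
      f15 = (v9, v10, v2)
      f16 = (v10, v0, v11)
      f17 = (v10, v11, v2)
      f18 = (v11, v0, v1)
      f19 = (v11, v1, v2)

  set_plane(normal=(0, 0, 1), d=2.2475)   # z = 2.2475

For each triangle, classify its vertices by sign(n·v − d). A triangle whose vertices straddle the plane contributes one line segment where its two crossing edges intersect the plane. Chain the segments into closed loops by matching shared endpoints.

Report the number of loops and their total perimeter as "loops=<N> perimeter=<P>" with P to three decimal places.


loops=1 perimeter=2.176

Straddling triangles (10 of 20):
  (v1,v3,v2) [--+] → (0.284869, 0.206966, 2.2475)–(0.352121, 0, 2.2475)  len=0.2176
  (v3,v4,v2) [--+] → (0.108808, 0.334894, 2.2475)–(0.284869, 0.206966, 2.2475)  len=0.2176
  (v4,v5,v2) [--+] → (-0.108808, 0.334894, 2.2475)–(0.108808, 0.334894, 2.2475)  len=0.2176
  (v5,v6,v2) [--+] → (-0.284869, 0.206966, 2.2475)–(-0.108808, 0.334894, 2.2475)  len=0.2176
  (v6,v7,v2) [--+] → (-0.352121, 0, 2.2475)–(-0.284869, 0.206966, 2.2475)  len=0.2176
  (v7,v8,v2) [--+] → (-0.284869, -0.206966, 2.2475)–(-0.352121, 0, 2.2475)  len=0.2176
  (v8,v9,v2) [--+] → (-0.108808, -0.334894, 2.2475)–(-0.284869, -0.206966, 2.2475)  len=0.2176
  (v9,v10,v2) [--+] → (0.108808, -0.334894, 2.2475)–(-0.108808, -0.334894, 2.2475)  len=0.2176
  (v10,v11,v2) [--+] → (0.284869, -0.206966, 2.2475)–(0.108808, -0.334894, 2.2475)  len=0.2176
  (v11,v1,v2) [--+] → (0.352121, 0, 2.2475)–(0.284869, -0.206966, 2.2475)  len=0.2176

Chained into 1 loop(s):
  loop 1: 10 segments, perimeter = 2.1762
Total perimeter = 2.176


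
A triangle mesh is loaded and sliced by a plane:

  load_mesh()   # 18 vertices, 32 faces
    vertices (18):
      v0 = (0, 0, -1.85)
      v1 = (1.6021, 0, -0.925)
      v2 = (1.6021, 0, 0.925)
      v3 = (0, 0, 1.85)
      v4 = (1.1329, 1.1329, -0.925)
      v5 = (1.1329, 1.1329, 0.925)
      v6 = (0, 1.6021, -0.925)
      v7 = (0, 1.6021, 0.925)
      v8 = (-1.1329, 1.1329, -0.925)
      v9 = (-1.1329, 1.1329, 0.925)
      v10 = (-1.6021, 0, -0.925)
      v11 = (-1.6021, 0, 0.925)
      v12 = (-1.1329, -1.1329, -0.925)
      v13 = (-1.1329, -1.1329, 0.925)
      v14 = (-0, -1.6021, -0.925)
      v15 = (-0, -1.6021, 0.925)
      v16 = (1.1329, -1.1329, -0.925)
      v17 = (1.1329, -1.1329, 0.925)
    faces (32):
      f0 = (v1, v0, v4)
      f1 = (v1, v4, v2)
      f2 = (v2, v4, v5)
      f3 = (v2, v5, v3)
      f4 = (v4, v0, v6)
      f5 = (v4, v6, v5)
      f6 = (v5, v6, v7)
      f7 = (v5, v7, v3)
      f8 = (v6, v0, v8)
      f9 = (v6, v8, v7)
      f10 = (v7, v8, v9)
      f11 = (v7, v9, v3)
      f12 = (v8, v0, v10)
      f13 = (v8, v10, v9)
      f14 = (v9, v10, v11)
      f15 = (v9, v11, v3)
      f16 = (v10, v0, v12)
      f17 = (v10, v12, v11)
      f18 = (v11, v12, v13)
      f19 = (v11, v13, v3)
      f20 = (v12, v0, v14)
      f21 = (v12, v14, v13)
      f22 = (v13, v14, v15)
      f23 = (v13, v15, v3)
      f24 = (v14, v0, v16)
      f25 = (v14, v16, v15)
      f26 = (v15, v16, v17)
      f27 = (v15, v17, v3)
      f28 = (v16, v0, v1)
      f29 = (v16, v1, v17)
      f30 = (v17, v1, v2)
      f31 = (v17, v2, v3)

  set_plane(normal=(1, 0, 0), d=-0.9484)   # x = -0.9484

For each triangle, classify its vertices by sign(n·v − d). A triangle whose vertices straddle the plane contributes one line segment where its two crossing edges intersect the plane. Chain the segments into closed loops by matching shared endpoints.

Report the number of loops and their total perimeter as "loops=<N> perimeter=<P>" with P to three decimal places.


Straddling triangles (12 of 32):
  (v6,v0,v8) [++-] → (-0.9484, 0.9484, -1.07564)–(-0.9484, 1.20931, -0.925)  len=0.3013
  (v6,v8,v7) [+-+] → (-0.9484, 1.20931, -0.925)–(-0.9484, 1.20931, -0.623716)  len=0.3013
  (v7,v8,v9) [+--] → (-0.9484, 1.20931, -0.623716)–(-0.9484, 1.20931, 0.925)  len=1.5487
  (v7,v9,v3) [+-+] → (-0.9484, 1.20931, 0.925)–(-0.9484, 0.9484, 1.07564)  len=0.3013
  (v8,v0,v10) [-+-] → (-0.9484, 0.9484, -1.07564)–(-0.9484, 0, -1.30242)  len=0.9751
  (v9,v11,v3) [--+] → (-0.9484, 0, 1.30242)–(-0.9484, 0.9484, 1.07564)  len=0.9751
  (v10,v0,v12) [-+-] → (-0.9484, 0, -1.30242)–(-0.9484, -0.9484, -1.07564)  len=0.9751
  (v11,v13,v3) [--+] → (-0.9484, -0.9484, 1.07564)–(-0.9484, 0, 1.30242)  len=0.9751
  (v12,v0,v14) [-++] → (-0.9484, -0.9484, -1.07564)–(-0.9484, -1.20931, -0.925)  len=0.3013
  (v12,v14,v13) [-+-] → (-0.9484, -1.20931, -0.925)–(-0.9484, -1.20931, 0.623716)  len=1.5487
  (v13,v14,v15) [-++] → (-0.9484, -1.20931, 0.623716)–(-0.9484, -1.20931, 0.925)  len=0.3013
  (v13,v15,v3) [-++] → (-0.9484, -1.20931, 0.925)–(-0.9484, -0.9484, 1.07564)  len=0.3013

Chained into 1 loop(s):
  loop 1: 12 segments, perimeter = 8.8057
Total perimeter = 8.806

loops=1 perimeter=8.806
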